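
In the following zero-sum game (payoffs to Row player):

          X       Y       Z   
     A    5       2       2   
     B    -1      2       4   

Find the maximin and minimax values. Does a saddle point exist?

Maximin = 2, Minimax = 2, Saddle: True

Work:
Row minimums: [2, -1] → maximin = 2
Column maximums: [5, 2, 4] → minimax = 2
Saddle point exists! Game value = 2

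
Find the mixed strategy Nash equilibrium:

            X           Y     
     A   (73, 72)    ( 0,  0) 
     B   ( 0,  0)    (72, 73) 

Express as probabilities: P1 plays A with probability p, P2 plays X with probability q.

p = 0.5034, q = 0.4966

Work:
Find probabilities that make opponent indifferent:
P2 chooses q to make P1 indifferent between A and B
P1 chooses p to make P2 indifferent between X and Y
Mixed NE: P1 plays (A: 0.5034, B: 0.4966), P2 plays (X: 0.4966, Y: 0.5034)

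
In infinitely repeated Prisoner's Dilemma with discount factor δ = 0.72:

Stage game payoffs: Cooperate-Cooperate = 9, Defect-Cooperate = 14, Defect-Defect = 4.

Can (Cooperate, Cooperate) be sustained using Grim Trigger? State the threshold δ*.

δ* = 0.5; since δ = 0.72 ≥ 0.5, cooperation can be sustained

Work:
For Grim Trigger:
Cooperate forever: 9/(1-δ)
Defect then punished: 14 + 4·δ/(1-δ)
Need: 9/(1-δ) ≥ 14 + 4·δ/(1-δ)
Solving: δ ≥ (T-R)/(T-P) = (14-9)/(14-4) = 0.5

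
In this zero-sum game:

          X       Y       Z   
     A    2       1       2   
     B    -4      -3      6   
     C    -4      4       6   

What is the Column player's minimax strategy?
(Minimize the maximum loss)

Column should play X, value = 2

Work:
Column player minimizes Row's maximum payoff:
Column X: max payoff to Row = 2
Column Y: max payoff to Row = 4
Column Z: max payoff to Row = 6
Minimum is 2, achieved by column X.
Minimax strategy: X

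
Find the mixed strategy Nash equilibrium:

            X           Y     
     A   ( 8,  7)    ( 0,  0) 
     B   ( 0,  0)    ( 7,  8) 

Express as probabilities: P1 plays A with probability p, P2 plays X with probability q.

p = 0.5333, q = 0.4667

Work:
Find probabilities that make opponent indifferent:
P2 chooses q to make P1 indifferent between A and B
P1 chooses p to make P2 indifferent between X and Y
Mixed NE: P1 plays (A: 0.5333, B: 0.4667), P2 plays (X: 0.4667, Y: 0.5333)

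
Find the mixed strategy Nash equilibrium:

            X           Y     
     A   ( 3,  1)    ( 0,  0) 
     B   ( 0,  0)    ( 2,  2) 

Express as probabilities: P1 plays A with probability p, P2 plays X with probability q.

p = 0.6667, q = 0.4

Work:
Find probabilities that make opponent indifferent:
P2 chooses q to make P1 indifferent between A and B
P1 chooses p to make P2 indifferent between X and Y
Mixed NE: P1 plays (A: 0.6667, B: 0.3333), P2 plays (X: 0.4, Y: 0.6)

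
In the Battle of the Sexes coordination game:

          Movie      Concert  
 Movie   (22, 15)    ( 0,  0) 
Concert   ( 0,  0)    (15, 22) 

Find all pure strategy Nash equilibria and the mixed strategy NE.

Pure NE: (Movie, Movie) and (Concert, Concert); Mixed NE: p = 0.5946, q = 0.4054

Work:
Check pure NE:
(Movie, Movie): (22, 15) - no unilateral deviation beneficial
(Concert, Concert): (15, 22) - no unilateral deviation beneficial
Mixed NE: P1 plays Movie with p = 0.5946, P2 plays Movie with q = 0.4054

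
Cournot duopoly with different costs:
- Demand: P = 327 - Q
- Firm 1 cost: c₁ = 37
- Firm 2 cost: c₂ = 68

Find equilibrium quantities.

q₁* = 107.0, q₂* = 76.0

Work:
Reaction: q₁ = (327 - 37 - q₂)/2
Reaction: q₂ = (327 - 68 - q₁)/2
Solve simultaneously:
q₁* = (327 - 2×37 + 68)/3 = 107.0
q₂* = (327 - 2×68 + 37)/3 = 76.0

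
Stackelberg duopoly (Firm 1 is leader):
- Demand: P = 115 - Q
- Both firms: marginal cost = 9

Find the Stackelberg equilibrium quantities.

q₁* (leader) = 53.0, q₂* (follower) = 26.5

Work:
Follower's reaction: q₂ = (a - c - q₁)/2
Leader substitutes: π₁ = q₁·(a - q₁ - (a-c-q₁)/2 - c)
FOC: q₁* = (115 - 9)/2 = 53.00
Then: q₂* = (115 - 9 - 53.0)/2 = 26.50
Leader has first-mover advantage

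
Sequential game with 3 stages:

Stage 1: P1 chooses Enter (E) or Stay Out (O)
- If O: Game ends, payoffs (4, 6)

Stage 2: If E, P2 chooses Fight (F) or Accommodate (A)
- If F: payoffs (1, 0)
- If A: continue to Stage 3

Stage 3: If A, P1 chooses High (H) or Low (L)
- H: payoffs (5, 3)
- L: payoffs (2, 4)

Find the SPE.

SPE: (E, A, H); Outcome (5, 3)

Work:
Stage 3: P1 chooses H (5 vs 2)
Stage 2: P2: F->0, A->3 (anticipating H). Choose A
Stage 1: P1: O->4, E->5 (anticipating A, H). Choose E
SPE path: E -> A -> H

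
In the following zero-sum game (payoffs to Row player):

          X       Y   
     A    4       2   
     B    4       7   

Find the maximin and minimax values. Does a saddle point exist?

Maximin = 4, Minimax = 4, Saddle: True

Work:
Row minimums: [2, 4] → maximin = 4
Column maximums: [4, 7] → minimax = 4
Saddle point exists! Game value = 4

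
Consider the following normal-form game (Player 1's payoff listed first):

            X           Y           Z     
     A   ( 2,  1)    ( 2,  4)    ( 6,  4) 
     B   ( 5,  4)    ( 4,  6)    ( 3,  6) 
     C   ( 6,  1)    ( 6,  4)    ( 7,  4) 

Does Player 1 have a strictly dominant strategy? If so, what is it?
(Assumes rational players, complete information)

Yes, Player 1's strictly dominant strategy is C

Work:
A strategy strictly dominates another if it gives a strictly higher payoff against every opponent action. Compare each pair of P1's strategies column-by-column:
  A vs B: [2 vs 5, 2 vs 4, 6 vs 3] → A does not strictly dominate B (column X: 2 ≤ 5)
  A vs C: [2 vs 6, 2 vs 6, 6 vs 7] → A does not strictly dominate C (column X: 2 ≤ 6)
  B vs A: [5 vs 2, 4 vs 2, 3 vs 6] → B does not strictly dominate A (column Z: 3 ≤ 6)
  B vs C: [5 vs 6, 4 vs 6, 3 vs 7] → B does not strictly dominate C (column X: 5 ≤ 6)
  C vs A: [6 vs 2, 6 vs 2, 7 vs 6] → C strictly dominates A
  C vs B: [6 vs 5, 6 vs 4, 7 vs 3] → C strictly dominates B
C strictly dominates every other strategy → strictly dominant.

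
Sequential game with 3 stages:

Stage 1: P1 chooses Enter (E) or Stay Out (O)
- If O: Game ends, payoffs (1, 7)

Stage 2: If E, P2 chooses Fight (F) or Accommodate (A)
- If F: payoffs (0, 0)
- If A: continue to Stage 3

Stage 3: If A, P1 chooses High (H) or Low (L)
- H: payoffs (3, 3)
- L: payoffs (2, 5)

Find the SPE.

SPE: (E, A, H); Outcome (3, 3)

Work:
Stage 3: P1 chooses H (3 vs 2)
Stage 2: P2: F->0, A->3 (anticipating H). Choose A
Stage 1: P1: O->1, E->3 (anticipating A, H). Choose E
SPE path: E -> A -> H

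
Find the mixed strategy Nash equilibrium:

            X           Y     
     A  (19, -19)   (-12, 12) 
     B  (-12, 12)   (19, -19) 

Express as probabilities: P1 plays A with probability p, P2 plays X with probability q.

p = 0.5, q = 0.5

Work:
Find probabilities that make opponent indifferent:
P2 chooses q to make P1 indifferent between A and B
P1 chooses p to make P2 indifferent between X and Y
Mixed NE: P1 plays (A: 0.5, B: 0.5), P2 plays (X: 0.5, Y: 0.5)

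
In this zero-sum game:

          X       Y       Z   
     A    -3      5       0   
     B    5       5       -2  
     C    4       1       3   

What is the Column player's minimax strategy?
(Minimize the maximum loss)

Column should play Z, value = 3

Work:
Column player minimizes Row's maximum payoff:
Column X: max payoff to Row = 5
Column Y: max payoff to Row = 5
Column Z: max payoff to Row = 3
Minimum is 3, achieved by column Z.
Minimax strategy: Z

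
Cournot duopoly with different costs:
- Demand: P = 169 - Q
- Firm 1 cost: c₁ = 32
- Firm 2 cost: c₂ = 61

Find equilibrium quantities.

q₁* = 55.33, q₂* = 26.33

Work:
Reaction: q₁ = (169 - 32 - q₂)/2
Reaction: q₂ = (169 - 61 - q₁)/2
Solve simultaneously:
q₁* = (169 - 2×32 + 61)/3 = 55.33
q₂* = (169 - 2×61 + 32)/3 = 26.33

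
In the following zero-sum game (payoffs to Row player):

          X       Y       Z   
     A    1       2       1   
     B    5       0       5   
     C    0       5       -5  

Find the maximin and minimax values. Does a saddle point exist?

Maximin = 1, Minimax = 5, Saddle: False

Work:
Row minimums: [1, 0, -5] → maximin = 1
Column maximums: [5, 5, 5] → minimax = 5
No saddle point (maximin ≠ minimax). Mixed strategy needed.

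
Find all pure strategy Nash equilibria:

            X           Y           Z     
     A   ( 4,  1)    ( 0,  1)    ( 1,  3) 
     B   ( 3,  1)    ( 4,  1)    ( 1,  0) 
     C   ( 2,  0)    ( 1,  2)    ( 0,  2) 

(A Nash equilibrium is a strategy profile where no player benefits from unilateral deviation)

Nash equilibrium: (A, Z), (B, Y)

Work:
Best responses:
  P1 vs X: payoffs [4, 3, 2] → best response A (payoff 4)
  P1 vs Y: payoffs [0, 4, 1] → best response B (payoff 4)
  P1 vs Z: payoffs [1, 1, 0] → best response A/B (payoff 1)
  P2 vs A: payoffs [1, 1, 3] → best response Z (payoff 3)
  P2 vs B: payoffs [1, 1, 0] → best response X/Y (payoff 1)
  P2 vs C: payoffs [0, 2, 2] → best response Y/Z (payoff 2)
Mutual best responses: (A,Z), (B,Y) → Nash equilibria.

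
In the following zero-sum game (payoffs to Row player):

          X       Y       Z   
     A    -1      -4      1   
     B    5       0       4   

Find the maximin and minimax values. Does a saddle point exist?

Maximin = 0, Minimax = 0, Saddle: True

Work:
Row minimums: [-4, 0] → maximin = 0
Column maximums: [5, 0, 4] → minimax = 0
Saddle point exists! Game value = 0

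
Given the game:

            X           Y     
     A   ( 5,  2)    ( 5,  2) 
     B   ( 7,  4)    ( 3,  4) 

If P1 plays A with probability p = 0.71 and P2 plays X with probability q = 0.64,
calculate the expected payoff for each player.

E[P1] = 5.1624, E[P2] = 2.58

Work:
E[P1] = p·q·π₁(A,X) + p·(1-q)·π₁(A,Y) + (1-p)·q·π₁(B,X) + (1-p)·(1-q)·π₁(B,Y)
= 0.71·0.64·5 + 0.71·0.36·5 + 0.29·0.64·7 + 0.29·0.36·3
= 5.1624

E[P2] = 2.58 (similar calculation)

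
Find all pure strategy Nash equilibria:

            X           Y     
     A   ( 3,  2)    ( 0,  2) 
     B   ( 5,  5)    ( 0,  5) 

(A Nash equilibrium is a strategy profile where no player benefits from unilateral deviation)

Nash equilibrium: (A, Y), (B, X), (B, Y)

Work:
Best responses:
  P1 vs X: payoffs [3, 5] → best response B (payoff 5)
  P1 vs Y: payoffs [0, 0] → best response A/B (payoff 0)
  P2 vs A: payoffs [2, 2] → best response X/Y (payoff 2)
  P2 vs B: payoffs [5, 5] → best response X/Y (payoff 5)
Mutual best responses: (A,Y), (B,X), (B,Y) → Nash equilibria.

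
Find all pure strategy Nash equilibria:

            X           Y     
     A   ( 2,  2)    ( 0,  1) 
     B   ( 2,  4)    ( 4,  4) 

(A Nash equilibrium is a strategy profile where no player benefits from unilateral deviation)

Nash equilibrium: (A, X), (B, X), (B, Y)

Work:
Best responses:
  P1 vs X: payoffs [2, 2] → best response A/B (payoff 2)
  P1 vs Y: payoffs [0, 4] → best response B (payoff 4)
  P2 vs A: payoffs [2, 1] → best response X (payoff 2)
  P2 vs B: payoffs [4, 4] → best response X/Y (payoff 4)
Mutual best responses: (A,X), (B,X), (B,Y) → Nash equilibria.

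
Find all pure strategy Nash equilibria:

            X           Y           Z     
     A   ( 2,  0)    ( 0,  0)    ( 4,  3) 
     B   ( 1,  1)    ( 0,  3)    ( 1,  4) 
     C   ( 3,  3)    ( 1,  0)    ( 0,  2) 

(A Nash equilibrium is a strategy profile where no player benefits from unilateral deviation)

Nash equilibrium: (A, Z), (C, X)

Work:
Best responses:
  P1 vs X: payoffs [2, 1, 3] → best response C (payoff 3)
  P1 vs Y: payoffs [0, 0, 1] → best response C (payoff 1)
  P1 vs Z: payoffs [4, 1, 0] → best response A (payoff 4)
  P2 vs A: payoffs [0, 0, 3] → best response Z (payoff 3)
  P2 vs B: payoffs [1, 3, 4] → best response Z (payoff 4)
  P2 vs C: payoffs [3, 0, 2] → best response X (payoff 3)
Mutual best responses: (A,Z), (C,X) → Nash equilibria.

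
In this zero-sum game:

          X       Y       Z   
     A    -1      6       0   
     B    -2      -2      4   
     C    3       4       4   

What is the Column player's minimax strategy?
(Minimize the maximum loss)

Column should play X, value = 3

Work:
Column player minimizes Row's maximum payoff:
Column X: max payoff to Row = 3
Column Y: max payoff to Row = 6
Column Z: max payoff to Row = 4
Minimum is 3, achieved by column X.
Minimax strategy: X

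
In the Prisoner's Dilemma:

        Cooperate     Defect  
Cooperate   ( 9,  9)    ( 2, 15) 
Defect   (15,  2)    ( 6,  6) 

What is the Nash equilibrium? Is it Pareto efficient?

(Defect, Defect) is NE; not Pareto efficient

Work:
Defect dominates Cooperate for both players:
If P2 cooperates: Defect (15) > Cooperate (9)
If P2 defects: Defect (6) > Cooperate (2)
NE: (Defect, Defect) with payoff (6, 6)
But (Cooperate, Cooperate) = (9, 9) Pareto dominates (6, 6)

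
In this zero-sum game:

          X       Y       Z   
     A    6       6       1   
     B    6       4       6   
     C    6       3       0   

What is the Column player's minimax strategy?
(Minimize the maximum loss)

Column should play X or Y or Z (all achieve the minimum), value = 6

Work:
Column player minimizes Row's maximum payoff:
Column X: max payoff to Row = 6
Column Y: max payoff to Row = 6
Column Z: max payoff to Row = 6
Minimum is 6, achieved by columns X, Y, Z (tied).
Each of X or Y or Z is a minimax strategy.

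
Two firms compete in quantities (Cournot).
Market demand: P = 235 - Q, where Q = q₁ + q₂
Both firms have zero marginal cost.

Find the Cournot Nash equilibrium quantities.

q₁* = q₂* = 78.33; P* = 78.33

Work:
Profit: π_i = P·q_i = (a - q_i - q_j)·q_i
FOC: ∂π_i/∂q_i = a - 2q_i - q_j = 0
Reaction function: q_i = (235 - q_j)/2
Symmetry: q* = 235/3 = 78.33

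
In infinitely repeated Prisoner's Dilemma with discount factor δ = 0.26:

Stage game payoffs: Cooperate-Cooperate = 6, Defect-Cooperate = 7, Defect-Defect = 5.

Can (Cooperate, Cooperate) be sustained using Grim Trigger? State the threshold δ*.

δ* = 0.5; since δ = 0.26 < 0.5, cooperation cannot be sustained

Work:
For Grim Trigger:
Cooperate forever: 6/(1-δ)
Defect then punished: 7 + 5·δ/(1-δ)
Need: 6/(1-δ) ≥ 7 + 5·δ/(1-δ)
Solving: δ ≥ (T-R)/(T-P) = (7-6)/(7-5) = 0.5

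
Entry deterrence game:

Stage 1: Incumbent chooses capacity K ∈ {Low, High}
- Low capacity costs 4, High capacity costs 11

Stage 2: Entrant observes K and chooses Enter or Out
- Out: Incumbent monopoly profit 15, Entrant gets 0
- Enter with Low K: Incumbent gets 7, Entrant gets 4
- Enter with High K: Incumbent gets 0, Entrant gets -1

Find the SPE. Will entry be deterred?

SPE: (High, Enter|Low, Out|High); Entry deterred. Incumbent net profit = 4

Work:
After Low K: Entrant enters (4 > 0)
After High K: Entrant stays out (-1 < 0)
Incumbent: Low → 7−4=3, High → 15−11=4
Incumbent chooses High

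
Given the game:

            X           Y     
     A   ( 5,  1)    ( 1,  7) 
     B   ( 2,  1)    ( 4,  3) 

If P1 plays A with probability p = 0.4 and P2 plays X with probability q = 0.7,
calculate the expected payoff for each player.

E[P1] = 3.08, E[P2] = 2.08

Work:
E[P1] = p·q·π₁(A,X) + p·(1-q)·π₁(A,Y) + (1-p)·q·π₁(B,X) + (1-p)·(1-q)·π₁(B,Y)
= 0.4·0.7·5 + 0.4·0.3·1 + 0.6·0.7·2 + 0.6·0.3·4
= 3.08

E[P2] = 2.08 (similar calculation)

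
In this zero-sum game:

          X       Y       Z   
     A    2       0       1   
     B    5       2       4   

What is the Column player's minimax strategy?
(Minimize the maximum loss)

Column should play Y, value = 2

Work:
Column player minimizes Row's maximum payoff:
Column X: max payoff to Row = 5
Column Y: max payoff to Row = 2
Column Z: max payoff to Row = 4
Minimum is 2, achieved by column Y.
Minimax strategy: Y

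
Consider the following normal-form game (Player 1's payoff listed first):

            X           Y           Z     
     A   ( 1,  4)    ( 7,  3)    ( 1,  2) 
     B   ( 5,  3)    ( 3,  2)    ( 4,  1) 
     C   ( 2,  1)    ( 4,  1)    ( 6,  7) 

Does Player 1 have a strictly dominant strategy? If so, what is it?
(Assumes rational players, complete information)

No strictly dominant strategy exists for Player 1

Work:
A strategy strictly dominates another if it gives a strictly higher payoff against every opponent action. Compare each pair of P1's strategies column-by-column:
  A vs B: [1 vs 5, 7 vs 3, 1 vs 4] → A does not strictly dominate B (column X: 1 ≤ 5)
  A vs C: [1 vs 2, 7 vs 4, 1 vs 6] → A does not strictly dominate C (column X: 1 ≤ 2)
  B vs A: [5 vs 1, 3 vs 7, 4 vs 1] → B does not strictly dominate A (column Y: 3 ≤ 7)
  B vs C: [5 vs 2, 3 vs 4, 4 vs 6] → B does not strictly dominate C (column Y: 3 ≤ 4)
  C vs A: [2 vs 1, 4 vs 7, 6 vs 1] → C does not strictly dominate A (column Y: 4 ≤ 7)
  C vs B: [2 vs 5, 4 vs 3, 6 vs 4] → C does not strictly dominate B (column X: 2 ≤ 5)
No single strategy strictly dominates all others → no strictly dominant strategy.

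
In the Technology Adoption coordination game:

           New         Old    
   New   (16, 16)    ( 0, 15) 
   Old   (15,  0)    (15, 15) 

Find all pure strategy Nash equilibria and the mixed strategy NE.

Pure NE: (New, New) and (Old, Old); Mixed NE: p = 0.9375, q = 0.9375

Work:
Check pure NE:
(New, New): (16, 16) - no unilateral deviation beneficial
(Old, Old): (15, 15) - no unilateral deviation beneficial
Mixed NE: P1 plays New with p = 0.9375, P2 plays New with q = 0.9375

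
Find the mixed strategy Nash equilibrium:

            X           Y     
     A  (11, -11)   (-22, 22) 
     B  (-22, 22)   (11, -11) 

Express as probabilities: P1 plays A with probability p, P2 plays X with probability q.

p = 0.5, q = 0.5

Work:
Find probabilities that make opponent indifferent:
P2 chooses q to make P1 indifferent between A and B
P1 chooses p to make P2 indifferent between X and Y
Mixed NE: P1 plays (A: 0.5, B: 0.5), P2 plays (X: 0.5, Y: 0.5)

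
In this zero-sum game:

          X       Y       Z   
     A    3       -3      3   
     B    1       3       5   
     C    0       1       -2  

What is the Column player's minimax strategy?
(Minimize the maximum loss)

Column should play X or Y (all achieve the minimum), value = 3

Work:
Column player minimizes Row's maximum payoff:
Column X: max payoff to Row = 3
Column Y: max payoff to Row = 3
Column Z: max payoff to Row = 5
Minimum is 3, achieved by columns X, Y (tied).
Each of X or Y is a minimax strategy.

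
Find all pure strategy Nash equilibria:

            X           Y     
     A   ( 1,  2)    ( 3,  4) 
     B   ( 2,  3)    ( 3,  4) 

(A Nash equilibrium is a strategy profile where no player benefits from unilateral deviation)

Nash equilibrium: (A, Y), (B, Y)

Work:
Best responses:
  P1 vs X: payoffs [1, 2] → best response B (payoff 2)
  P1 vs Y: payoffs [3, 3] → best response A/B (payoff 3)
  P2 vs A: payoffs [2, 4] → best response Y (payoff 4)
  P2 vs B: payoffs [3, 4] → best response Y (payoff 4)
Mutual best responses: (A,Y), (B,Y) → Nash equilibria.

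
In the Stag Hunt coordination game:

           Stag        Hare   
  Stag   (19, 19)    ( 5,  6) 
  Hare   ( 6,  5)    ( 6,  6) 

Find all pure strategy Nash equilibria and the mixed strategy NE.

Pure NE: (Stag, Stag) and (Hare, Hare); Mixed NE: p = 0.0714, q = 0.0714

Work:
Check pure NE:
(Stag, Stag): (19, 19) - no unilateral deviation beneficial
(Hare, Hare): (6, 6) - no unilateral deviation beneficial
Mixed NE: P1 plays Stag with p = 0.0714, P2 plays Stag with q = 0.0714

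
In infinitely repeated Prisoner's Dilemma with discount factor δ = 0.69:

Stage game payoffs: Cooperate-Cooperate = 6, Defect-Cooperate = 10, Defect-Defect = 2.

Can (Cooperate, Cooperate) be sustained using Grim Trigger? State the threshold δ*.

δ* = 0.5; since δ = 0.69 ≥ 0.5, cooperation can be sustained

Work:
For Grim Trigger:
Cooperate forever: 6/(1-δ)
Defect then punished: 10 + 2·δ/(1-δ)
Need: 6/(1-δ) ≥ 10 + 2·δ/(1-δ)
Solving: δ ≥ (T-R)/(T-P) = (10-6)/(10-2) = 0.5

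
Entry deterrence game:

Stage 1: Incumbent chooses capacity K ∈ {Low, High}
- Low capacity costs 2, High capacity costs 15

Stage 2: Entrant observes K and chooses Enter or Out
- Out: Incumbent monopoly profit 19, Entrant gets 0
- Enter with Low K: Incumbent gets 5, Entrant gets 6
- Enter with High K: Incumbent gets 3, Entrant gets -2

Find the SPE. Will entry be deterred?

SPE: (High, Enter|Low, Out|High); Entry deterred. Incumbent net profit = 4

Work:
After Low K: Entrant enters (6 > 0)
After High K: Entrant stays out (-2 < 0)
Incumbent: Low → 5−2=3, High → 19−15=4
Incumbent chooses High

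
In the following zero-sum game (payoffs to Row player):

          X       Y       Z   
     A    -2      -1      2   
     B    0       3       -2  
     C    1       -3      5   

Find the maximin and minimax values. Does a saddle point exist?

Maximin = -2, Minimax = 1, Saddle: False

Work:
Row minimums: [-2, -2, -3] → maximin = -2
Column maximums: [1, 3, 5] → minimax = 1
No saddle point (maximin ≠ minimax). Mixed strategy needed.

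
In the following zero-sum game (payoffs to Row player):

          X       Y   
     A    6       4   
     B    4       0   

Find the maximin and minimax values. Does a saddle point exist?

Maximin = 4, Minimax = 4, Saddle: True

Work:
Row minimums: [4, 0] → maximin = 4
Column maximums: [6, 4] → minimax = 4
Saddle point exists! Game value = 4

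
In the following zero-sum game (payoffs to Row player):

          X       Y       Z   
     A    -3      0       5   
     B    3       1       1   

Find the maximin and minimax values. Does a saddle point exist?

Maximin = 1, Minimax = 1, Saddle: True

Work:
Row minimums: [-3, 1] → maximin = 1
Column maximums: [3, 1, 5] → minimax = 1
Saddle point exists! Game value = 1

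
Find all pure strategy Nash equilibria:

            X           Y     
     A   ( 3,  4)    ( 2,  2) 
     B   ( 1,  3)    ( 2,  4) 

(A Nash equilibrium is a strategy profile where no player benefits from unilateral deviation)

Nash equilibrium: (A, X), (B, Y)

Work:
Best responses:
  P1 vs X: payoffs [3, 1] → best response A (payoff 3)
  P1 vs Y: payoffs [2, 2] → best response A/B (payoff 2)
  P2 vs A: payoffs [4, 2] → best response X (payoff 4)
  P2 vs B: payoffs [3, 4] → best response Y (payoff 4)
Mutual best responses: (A,X), (B,Y) → Nash equilibria.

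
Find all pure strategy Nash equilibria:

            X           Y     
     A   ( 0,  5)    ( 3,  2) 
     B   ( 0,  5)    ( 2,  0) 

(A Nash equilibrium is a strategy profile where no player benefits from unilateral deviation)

Nash equilibrium: (A, X), (B, X)

Work:
Best responses:
  P1 vs X: payoffs [0, 0] → best response A/B (payoff 0)
  P1 vs Y: payoffs [3, 2] → best response A (payoff 3)
  P2 vs A: payoffs [5, 2] → best response X (payoff 5)
  P2 vs B: payoffs [5, 0] → best response X (payoff 5)
Mutual best responses: (A,X), (B,X) → Nash equilibria.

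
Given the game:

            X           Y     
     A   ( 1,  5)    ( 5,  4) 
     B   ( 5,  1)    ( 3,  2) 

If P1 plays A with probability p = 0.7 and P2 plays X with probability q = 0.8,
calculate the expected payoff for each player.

E[P1] = 2.64, E[P2] = 3.72

Work:
E[P1] = p·q·π₁(A,X) + p·(1-q)·π₁(A,Y) + (1-p)·q·π₁(B,X) + (1-p)·(1-q)·π₁(B,Y)
= 0.7·0.8·1 + 0.7·0.2·5 + 0.3·0.8·5 + 0.3·0.2·3
= 2.64

E[P2] = 3.72 (similar calculation)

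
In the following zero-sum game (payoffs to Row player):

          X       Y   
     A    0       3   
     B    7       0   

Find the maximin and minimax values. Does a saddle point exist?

Maximin = 0, Minimax = 3, Saddle: False

Work:
Row minimums: [0, 0] → maximin = 0
Column maximums: [7, 3] → minimax = 3
No saddle point (maximin ≠ minimax). Mixed strategy needed.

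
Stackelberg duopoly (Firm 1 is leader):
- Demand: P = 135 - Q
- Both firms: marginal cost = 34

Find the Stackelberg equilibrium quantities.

q₁* (leader) = 50.5, q₂* (follower) = 25.25

Work:
Follower's reaction: q₂ = (a - c - q₁)/2
Leader substitutes: π₁ = q₁·(a - q₁ - (a-c-q₁)/2 - c)
FOC: q₁* = (135 - 34)/2 = 50.50
Then: q₂* = (135 - 34 - 50.5)/2 = 25.25
Leader has first-mover advantage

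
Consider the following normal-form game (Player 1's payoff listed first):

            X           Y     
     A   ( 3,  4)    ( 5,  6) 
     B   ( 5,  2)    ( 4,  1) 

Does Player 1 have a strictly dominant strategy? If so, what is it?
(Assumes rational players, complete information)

No strictly dominant strategy exists for Player 1

Work:
A strategy strictly dominates another if it gives a strictly higher payoff against every opponent action. Compare each pair of P1's strategies column-by-column:
  A vs B: [3 vs 5, 5 vs 4] → A does not strictly dominate B (column X: 3 ≤ 5)
  B vs A: [5 vs 3, 4 vs 5] → B does not strictly dominate A (column Y: 4 ≤ 5)
No single strategy strictly dominates all others → no strictly dominant strategy.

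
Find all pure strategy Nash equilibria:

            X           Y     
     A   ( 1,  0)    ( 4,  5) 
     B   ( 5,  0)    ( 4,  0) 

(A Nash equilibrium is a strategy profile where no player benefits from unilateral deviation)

Nash equilibrium: (A, Y), (B, X), (B, Y)

Work:
Best responses:
  P1 vs X: payoffs [1, 5] → best response B (payoff 5)
  P1 vs Y: payoffs [4, 4] → best response A/B (payoff 4)
  P2 vs A: payoffs [0, 5] → best response Y (payoff 5)
  P2 vs B: payoffs [0, 0] → best response X/Y (payoff 0)
Mutual best responses: (A,Y), (B,X), (B,Y) → Nash equilibria.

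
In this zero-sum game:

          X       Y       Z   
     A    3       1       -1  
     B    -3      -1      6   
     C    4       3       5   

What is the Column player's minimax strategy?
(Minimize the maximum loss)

Column should play Y, value = 3

Work:
Column player minimizes Row's maximum payoff:
Column X: max payoff to Row = 4
Column Y: max payoff to Row = 3
Column Z: max payoff to Row = 6
Minimum is 3, achieved by column Y.
Minimax strategy: Y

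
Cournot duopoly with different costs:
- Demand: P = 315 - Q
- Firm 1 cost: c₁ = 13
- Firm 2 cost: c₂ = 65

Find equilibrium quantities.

q₁* = 118.0, q₂* = 66.0

Work:
Reaction: q₁ = (315 - 13 - q₂)/2
Reaction: q₂ = (315 - 65 - q₁)/2
Solve simultaneously:
q₁* = (315 - 2×13 + 65)/3 = 118.0
q₂* = (315 - 2×65 + 13)/3 = 66.0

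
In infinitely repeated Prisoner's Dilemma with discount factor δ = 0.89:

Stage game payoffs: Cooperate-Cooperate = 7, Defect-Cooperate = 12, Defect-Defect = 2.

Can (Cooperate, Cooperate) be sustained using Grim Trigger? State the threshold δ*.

δ* = 0.5; since δ = 0.89 ≥ 0.5, cooperation can be sustained

Work:
For Grim Trigger:
Cooperate forever: 7/(1-δ)
Defect then punished: 12 + 2·δ/(1-δ)
Need: 7/(1-δ) ≥ 12 + 2·δ/(1-δ)
Solving: δ ≥ (T-R)/(T-P) = (12-7)/(12-2) = 0.5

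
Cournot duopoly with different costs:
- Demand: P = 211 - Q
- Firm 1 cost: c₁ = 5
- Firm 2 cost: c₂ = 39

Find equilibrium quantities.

q₁* = 80.0, q₂* = 46.0

Work:
Reaction: q₁ = (211 - 5 - q₂)/2
Reaction: q₂ = (211 - 39 - q₁)/2
Solve simultaneously:
q₁* = (211 - 2×5 + 39)/3 = 80.0
q₂* = (211 - 2×39 + 5)/3 = 46.0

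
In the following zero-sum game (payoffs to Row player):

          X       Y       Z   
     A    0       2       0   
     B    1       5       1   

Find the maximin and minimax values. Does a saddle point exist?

Maximin = 1, Minimax = 1, Saddle: True

Work:
Row minimums: [0, 1] → maximin = 1
Column maximums: [1, 5, 1] → minimax = 1
Saddle point exists! Game value = 1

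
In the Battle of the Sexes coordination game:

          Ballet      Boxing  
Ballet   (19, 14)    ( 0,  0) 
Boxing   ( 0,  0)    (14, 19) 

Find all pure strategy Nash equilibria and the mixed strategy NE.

Pure NE: (Ballet, Ballet) and (Boxing, Boxing); Mixed NE: p = 0.5758, q = 0.4242

Work:
Check pure NE:
(Ballet, Ballet): (19, 14) - no unilateral deviation beneficial
(Boxing, Boxing): (14, 19) - no unilateral deviation beneficial
Mixed NE: P1 plays Ballet with p = 0.5758, P2 plays Ballet with q = 0.4242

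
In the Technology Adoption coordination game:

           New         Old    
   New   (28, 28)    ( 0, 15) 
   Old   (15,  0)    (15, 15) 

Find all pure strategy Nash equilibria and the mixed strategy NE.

Pure NE: (New, New) and (Old, Old); Mixed NE: p = 0.5357, q = 0.5357

Work:
Check pure NE:
(New, New): (28, 28) - no unilateral deviation beneficial
(Old, Old): (15, 15) - no unilateral deviation beneficial
Mixed NE: P1 plays New with p = 0.5357, P2 plays New with q = 0.5357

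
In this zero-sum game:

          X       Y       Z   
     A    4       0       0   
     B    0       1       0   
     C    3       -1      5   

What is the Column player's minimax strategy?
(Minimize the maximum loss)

Column should play Y, value = 1

Work:
Column player minimizes Row's maximum payoff:
Column X: max payoff to Row = 4
Column Y: max payoff to Row = 1
Column Z: max payoff to Row = 5
Minimum is 1, achieved by column Y.
Minimax strategy: Y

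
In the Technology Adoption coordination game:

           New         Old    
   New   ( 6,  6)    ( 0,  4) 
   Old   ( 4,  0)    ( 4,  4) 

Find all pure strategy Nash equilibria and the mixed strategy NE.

Pure NE: (New, New) and (Old, Old); Mixed NE: p = 0.6667, q = 0.6667

Work:
Check pure NE:
(New, New): (6, 6) - no unilateral deviation beneficial
(Old, Old): (4, 4) - no unilateral deviation beneficial
Mixed NE: P1 plays New with p = 0.6667, P2 plays New with q = 0.6667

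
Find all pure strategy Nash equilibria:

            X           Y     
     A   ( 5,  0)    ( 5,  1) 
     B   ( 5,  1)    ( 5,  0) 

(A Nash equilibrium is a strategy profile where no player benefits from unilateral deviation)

Nash equilibrium: (A, Y), (B, X)

Work:
Best responses:
  P1 vs X: payoffs [5, 5] → best response A/B (payoff 5)
  P1 vs Y: payoffs [5, 5] → best response A/B (payoff 5)
  P2 vs A: payoffs [0, 1] → best response Y (payoff 1)
  P2 vs B: payoffs [1, 0] → best response X (payoff 1)
Mutual best responses: (A,Y), (B,X) → Nash equilibria.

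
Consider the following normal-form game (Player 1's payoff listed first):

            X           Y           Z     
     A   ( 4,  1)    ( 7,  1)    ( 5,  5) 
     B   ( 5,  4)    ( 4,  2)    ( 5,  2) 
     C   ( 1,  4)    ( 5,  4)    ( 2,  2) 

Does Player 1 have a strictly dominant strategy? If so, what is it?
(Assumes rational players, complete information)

No strictly dominant strategy exists for Player 1

Work:
A strategy strictly dominates another if it gives a strictly higher payoff against every opponent action. Compare each pair of P1's strategies column-by-column:
  A vs B: [4 vs 5, 7 vs 4, 5 vs 5] → A does not strictly dominate B (column X: 4 ≤ 5)
  A vs C: [4 vs 1, 7 vs 5, 5 vs 2] → A strictly dominates C
  B vs A: [5 vs 4, 4 vs 7, 5 vs 5] → B does not strictly dominate A (column Y: 4 ≤ 7)
  B vs C: [5 vs 1, 4 vs 5, 5 vs 2] → B does not strictly dominate C (column Y: 4 ≤ 5)
  C vs A: [1 vs 4, 5 vs 7, 2 vs 5] → C does not strictly dominate A (column X: 1 ≤ 4)
  C vs B: [1 vs 5, 5 vs 4, 2 vs 5] → C does not strictly dominate B (column X: 1 ≤ 5)
No single strategy strictly dominates all others → no strictly dominant strategy.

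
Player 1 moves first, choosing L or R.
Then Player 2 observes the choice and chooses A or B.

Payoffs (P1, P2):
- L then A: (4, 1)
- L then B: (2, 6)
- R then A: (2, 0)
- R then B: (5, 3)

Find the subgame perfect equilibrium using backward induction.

P1 plays R, P2 plays B after L and B after R; Payoff (5, 3)

Work:
Backward induction:
After L: P2 chooses B → P1 gets 2
After R: P2 chooses B → P1 gets 5
P1 chooses R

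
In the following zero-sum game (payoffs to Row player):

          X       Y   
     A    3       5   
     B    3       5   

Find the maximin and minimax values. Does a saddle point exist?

Maximin = 3, Minimax = 3, Saddle: True

Work:
Row minimums: [3, 3] → maximin = 3
Column maximums: [3, 5] → minimax = 3
Saddle point exists! Game value = 3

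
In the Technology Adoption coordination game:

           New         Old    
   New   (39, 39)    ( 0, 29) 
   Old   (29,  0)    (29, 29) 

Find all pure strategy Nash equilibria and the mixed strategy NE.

Pure NE: (New, New) and (Old, Old); Mixed NE: p = 0.7436, q = 0.7436

Work:
Check pure NE:
(New, New): (39, 39) - no unilateral deviation beneficial
(Old, Old): (29, 29) - no unilateral deviation beneficial
Mixed NE: P1 plays New with p = 0.7436, P2 plays New with q = 0.7436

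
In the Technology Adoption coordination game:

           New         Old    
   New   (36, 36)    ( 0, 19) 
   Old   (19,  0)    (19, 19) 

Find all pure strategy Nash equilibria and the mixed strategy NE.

Pure NE: (New, New) and (Old, Old); Mixed NE: p = 0.5278, q = 0.5278

Work:
Check pure NE:
(New, New): (36, 36) - no unilateral deviation beneficial
(Old, Old): (19, 19) - no unilateral deviation beneficial
Mixed NE: P1 plays New with p = 0.5278, P2 plays New with q = 0.5278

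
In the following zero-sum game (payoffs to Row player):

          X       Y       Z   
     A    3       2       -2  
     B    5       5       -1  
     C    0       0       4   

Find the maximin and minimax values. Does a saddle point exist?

Maximin = 0, Minimax = 4, Saddle: False

Work:
Row minimums: [-2, -1, 0] → maximin = 0
Column maximums: [5, 5, 4] → minimax = 4
No saddle point (maximin ≠ minimax). Mixed strategy needed.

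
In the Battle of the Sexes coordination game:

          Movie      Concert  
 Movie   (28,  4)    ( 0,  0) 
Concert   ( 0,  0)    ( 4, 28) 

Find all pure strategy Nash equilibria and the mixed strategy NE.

Pure NE: (Movie, Movie) and (Concert, Concert); Mixed NE: p = 0.875, q = 0.125

Work:
Check pure NE:
(Movie, Movie): (28, 4) - no unilateral deviation beneficial
(Concert, Concert): (4, 28) - no unilateral deviation beneficial
Mixed NE: P1 plays Movie with p = 0.875, P2 plays Movie with q = 0.125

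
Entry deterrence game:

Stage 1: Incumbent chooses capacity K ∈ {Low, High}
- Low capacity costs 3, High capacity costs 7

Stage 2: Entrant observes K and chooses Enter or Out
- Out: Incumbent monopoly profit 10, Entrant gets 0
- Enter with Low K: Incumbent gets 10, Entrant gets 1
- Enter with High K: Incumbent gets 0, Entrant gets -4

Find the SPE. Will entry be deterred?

SPE: (Low, Enter|Low, Out|High); Entry not deterred. Incumbent net profit = 7, Entrant gets 1

Work:
After Low K: Entrant enters (1 > 0)
After High K: Entrant stays out (-4 < 0)
Incumbent: Low → 10−3=7, High → 10−7=3
Incumbent chooses Low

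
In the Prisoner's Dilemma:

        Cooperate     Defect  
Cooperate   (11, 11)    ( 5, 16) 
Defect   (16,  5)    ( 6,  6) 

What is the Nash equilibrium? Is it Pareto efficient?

(Defect, Defect) is NE; not Pareto efficient

Work:
Defect dominates Cooperate for both players:
If P2 cooperates: Defect (16) > Cooperate (11)
If P2 defects: Defect (6) > Cooperate (5)
NE: (Defect, Defect) with payoff (6, 6)
But (Cooperate, Cooperate) = (11, 11) Pareto dominates (6, 6)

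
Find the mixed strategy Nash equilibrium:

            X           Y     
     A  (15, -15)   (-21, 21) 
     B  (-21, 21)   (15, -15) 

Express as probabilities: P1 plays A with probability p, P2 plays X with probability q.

p = 0.5, q = 0.5

Work:
Find probabilities that make opponent indifferent:
P2 chooses q to make P1 indifferent between A and B
P1 chooses p to make P2 indifferent between X and Y
Mixed NE: P1 plays (A: 0.5, B: 0.5), P2 plays (X: 0.5, Y: 0.5)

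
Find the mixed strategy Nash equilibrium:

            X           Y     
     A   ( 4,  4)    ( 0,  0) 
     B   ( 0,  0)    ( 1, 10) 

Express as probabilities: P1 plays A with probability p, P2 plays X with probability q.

p = 0.7143, q = 0.2

Work:
Find probabilities that make opponent indifferent:
P2 chooses q to make P1 indifferent between A and B
P1 chooses p to make P2 indifferent between X and Y
Mixed NE: P1 plays (A: 0.7143, B: 0.2857), P2 plays (X: 0.2, Y: 0.8)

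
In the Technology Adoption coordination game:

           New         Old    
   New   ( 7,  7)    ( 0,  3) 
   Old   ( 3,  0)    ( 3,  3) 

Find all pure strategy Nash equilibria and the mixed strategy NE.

Pure NE: (New, New) and (Old, Old); Mixed NE: p = 0.4286, q = 0.4286

Work:
Check pure NE:
(New, New): (7, 7) - no unilateral deviation beneficial
(Old, Old): (3, 3) - no unilateral deviation beneficial
Mixed NE: P1 plays New with p = 0.4286, P2 plays New with q = 0.4286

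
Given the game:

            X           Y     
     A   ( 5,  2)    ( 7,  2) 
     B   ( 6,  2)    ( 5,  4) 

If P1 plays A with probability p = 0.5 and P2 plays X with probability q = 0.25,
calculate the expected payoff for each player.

E[P1] = 5.875, E[P2] = 2.75

Work:
E[P1] = p·q·π₁(A,X) + p·(1-q)·π₁(A,Y) + (1-p)·q·π₁(B,X) + (1-p)·(1-q)·π₁(B,Y)
= 0.5·0.25·5 + 0.5·0.75·7 + 0.5·0.25·6 + 0.5·0.75·5
= 5.875

E[P2] = 2.75 (similar calculation)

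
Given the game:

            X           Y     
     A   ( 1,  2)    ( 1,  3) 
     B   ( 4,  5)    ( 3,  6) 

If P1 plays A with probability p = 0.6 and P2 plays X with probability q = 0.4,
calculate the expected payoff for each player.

E[P1] = 1.96, E[P2] = 3.8

Work:
E[P1] = p·q·π₁(A,X) + p·(1-q)·π₁(A,Y) + (1-p)·q·π₁(B,X) + (1-p)·(1-q)·π₁(B,Y)
= 0.6·0.4·1 + 0.6·0.6·1 + 0.4·0.4·4 + 0.4·0.6·3
= 1.96

E[P2] = 3.8 (similar calculation)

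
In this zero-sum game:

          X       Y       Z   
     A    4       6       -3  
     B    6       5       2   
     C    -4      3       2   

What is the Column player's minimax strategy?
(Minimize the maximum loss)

Column should play Z, value = 2

Work:
Column player minimizes Row's maximum payoff:
Column X: max payoff to Row = 6
Column Y: max payoff to Row = 6
Column Z: max payoff to Row = 2
Minimum is 2, achieved by column Z.
Minimax strategy: Z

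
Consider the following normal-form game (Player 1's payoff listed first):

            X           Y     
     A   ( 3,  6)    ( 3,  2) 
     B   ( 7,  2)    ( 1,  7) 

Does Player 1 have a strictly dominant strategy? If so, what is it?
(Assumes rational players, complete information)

No strictly dominant strategy exists for Player 1

Work:
A strategy strictly dominates another if it gives a strictly higher payoff against every opponent action. Compare each pair of P1's strategies column-by-column:
  A vs B: [3 vs 7, 3 vs 1] → A does not strictly dominate B (column X: 3 ≤ 7)
  B vs A: [7 vs 3, 1 vs 3] → B does not strictly dominate A (column Y: 1 ≤ 3)
No single strategy strictly dominates all others → no strictly dominant strategy.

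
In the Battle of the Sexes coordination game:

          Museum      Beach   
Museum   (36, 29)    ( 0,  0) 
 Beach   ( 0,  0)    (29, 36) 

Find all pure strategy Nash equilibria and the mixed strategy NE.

Pure NE: (Museum, Museum) and (Beach, Beach); Mixed NE: p = 0.5538, q = 0.4462

Work:
Check pure NE:
(Museum, Museum): (36, 29) - no unilateral deviation beneficial
(Beach, Beach): (29, 36) - no unilateral deviation beneficial
Mixed NE: P1 plays Museum with p = 0.5538, P2 plays Museum with q = 0.4462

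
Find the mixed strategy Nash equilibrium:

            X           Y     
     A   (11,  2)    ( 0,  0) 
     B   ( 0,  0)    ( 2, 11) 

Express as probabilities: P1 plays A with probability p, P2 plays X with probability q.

p = 0.8462, q = 0.1538

Work:
Find probabilities that make opponent indifferent:
P2 chooses q to make P1 indifferent between A and B
P1 chooses p to make P2 indifferent between X and Y
Mixed NE: P1 plays (A: 0.8462, B: 0.1538), P2 plays (X: 0.1538, Y: 0.8462)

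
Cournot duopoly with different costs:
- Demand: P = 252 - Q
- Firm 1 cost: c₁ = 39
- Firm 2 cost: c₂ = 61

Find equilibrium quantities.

q₁* = 78.33, q₂* = 56.33

Work:
Reaction: q₁ = (252 - 39 - q₂)/2
Reaction: q₂ = (252 - 61 - q₁)/2
Solve simultaneously:
q₁* = (252 - 2×39 + 61)/3 = 78.33
q₂* = (252 - 2×61 + 39)/3 = 56.33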